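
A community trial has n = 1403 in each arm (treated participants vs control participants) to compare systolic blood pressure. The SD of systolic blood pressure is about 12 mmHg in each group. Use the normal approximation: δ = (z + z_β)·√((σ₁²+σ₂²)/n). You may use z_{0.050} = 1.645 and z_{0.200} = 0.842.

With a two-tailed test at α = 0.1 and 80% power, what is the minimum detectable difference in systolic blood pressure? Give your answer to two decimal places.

δ = (z_{α/2} + z_β) · √((σ₁²+σ₂²)/n)
  = (1.645 + 0.842) · √(288/1403)
  = 2.487 · √0.20527
  = 2.487 · 0.4531
  = 1.1268

Minimum detectable difference ≈ 1.13 mmHg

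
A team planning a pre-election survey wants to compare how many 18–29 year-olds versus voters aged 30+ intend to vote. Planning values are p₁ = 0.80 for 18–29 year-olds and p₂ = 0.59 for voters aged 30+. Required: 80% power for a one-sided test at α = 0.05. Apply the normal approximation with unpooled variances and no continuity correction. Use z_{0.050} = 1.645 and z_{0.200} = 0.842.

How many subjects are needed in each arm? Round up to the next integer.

n = (z_α + z_β)² · [p₁(1−p₁) + p₂(1−p₂)] / (p₁ − p₂)²
  = (1.645 + 0.842)² · (0.80·0.20 + 0.59·0.41) / (0.21)²
  = (2.487)² · (0.1600 + 0.2419) / 0.0441
  = 6.1852 · 0.4019 / 0.0441
  = 56.37
Round up → n = 57 per group.

n = 57 per group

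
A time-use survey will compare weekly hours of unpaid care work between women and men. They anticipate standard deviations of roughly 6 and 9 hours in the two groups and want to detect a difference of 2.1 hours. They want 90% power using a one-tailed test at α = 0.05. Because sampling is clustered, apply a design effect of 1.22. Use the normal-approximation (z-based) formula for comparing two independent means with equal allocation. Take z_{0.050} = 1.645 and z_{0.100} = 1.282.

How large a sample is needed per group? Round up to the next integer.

n = (z_α + z_β)² · (σ₁² + σ₂²) / δ²
  = (1.645 + 1.282)² · (6² + 9² = 117) / 2.1²
  = 8.5673 · 117 / 4.41
  = 227.30
Design effect: 1.22 × 227.30 = 277.30.
Round up → n = 278 per group.

n = 278 per group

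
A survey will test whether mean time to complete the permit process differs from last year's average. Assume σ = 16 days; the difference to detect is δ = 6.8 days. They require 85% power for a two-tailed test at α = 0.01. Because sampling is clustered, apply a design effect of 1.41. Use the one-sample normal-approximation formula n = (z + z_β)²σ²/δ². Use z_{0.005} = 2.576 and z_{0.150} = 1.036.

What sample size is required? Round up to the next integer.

n = 102

n = (z_{α/2} + z_β)² · σ² / δ²
  = (2.576 + 1.036)² · 16² / 6.8²
  = 13.0465 · 256 / 46.24
  = 72.23
Design effect: 1.41 × 72.23 = 101.84.
Round up → n = 102.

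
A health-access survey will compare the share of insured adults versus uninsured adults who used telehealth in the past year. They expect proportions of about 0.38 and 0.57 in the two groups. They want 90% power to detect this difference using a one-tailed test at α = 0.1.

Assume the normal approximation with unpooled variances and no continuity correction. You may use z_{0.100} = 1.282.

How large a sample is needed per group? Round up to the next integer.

n = 88 per group

n = (z_α + z_β)² · [p₁(1−p₁) + p₂(1−p₂)] / (p₁ − p₂)²
  = (1.282 + 1.282)² · (0.38·0.62 + 0.57·0.43) / (-0.19)²
  = (2.564)² · (0.2356 + 0.2451) / 0.0361
  = 6.5741 · 0.4807 / 0.0361
  = 87.54
Round up → n = 88 per group.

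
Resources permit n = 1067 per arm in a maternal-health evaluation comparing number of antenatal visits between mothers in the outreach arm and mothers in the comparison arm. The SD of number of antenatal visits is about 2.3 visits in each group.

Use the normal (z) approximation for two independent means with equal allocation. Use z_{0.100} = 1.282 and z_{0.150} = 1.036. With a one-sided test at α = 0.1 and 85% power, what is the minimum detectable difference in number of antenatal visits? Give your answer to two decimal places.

δ = (z_α + z_β) · √((σ₁²+σ₂²)/n)
  = (1.282 + 1.036) · √(10.58/1067)
  = 2.318 · √0.00992
  = 2.318 · 0.0996
  = 0.2308

Minimum detectable difference ≈ 0.23 visits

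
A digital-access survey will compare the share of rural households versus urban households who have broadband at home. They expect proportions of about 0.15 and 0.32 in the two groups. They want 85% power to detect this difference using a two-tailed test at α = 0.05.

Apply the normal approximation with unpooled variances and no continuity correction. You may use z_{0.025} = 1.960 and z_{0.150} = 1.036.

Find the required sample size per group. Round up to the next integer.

n = 108 per group

n = (z_{α/2} + z_β)² · [p₁(1−p₁) + p₂(1−p₂)] / (p₁ − p₂)²
  = (1.960 + 1.036)² · (0.15·0.85 + 0.32·0.68) / (-0.17)²
  = (2.996)² · (0.1275 + 0.2176) / 0.0289
  = 8.9760 · 0.3451 / 0.0289
  = 107.18
Round up → n = 108 per group.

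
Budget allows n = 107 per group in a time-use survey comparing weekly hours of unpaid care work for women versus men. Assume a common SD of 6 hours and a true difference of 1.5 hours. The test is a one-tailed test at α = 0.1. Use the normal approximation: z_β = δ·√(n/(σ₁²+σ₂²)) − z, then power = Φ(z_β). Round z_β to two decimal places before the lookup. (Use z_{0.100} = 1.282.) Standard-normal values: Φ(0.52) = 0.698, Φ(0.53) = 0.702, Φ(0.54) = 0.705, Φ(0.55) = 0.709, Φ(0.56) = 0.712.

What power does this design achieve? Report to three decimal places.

z_β = δ·√(n/(σ₁²+σ₂²)) − z_α
    = 1.5 · √(107/72) − 1.282
    = 1.5 · 1.21906 − 1.282
    = 1.8286 − 1.282 = 0.5466 → 0.55
Power = Φ(0.55) = 0.709.

Power ≈ 0.709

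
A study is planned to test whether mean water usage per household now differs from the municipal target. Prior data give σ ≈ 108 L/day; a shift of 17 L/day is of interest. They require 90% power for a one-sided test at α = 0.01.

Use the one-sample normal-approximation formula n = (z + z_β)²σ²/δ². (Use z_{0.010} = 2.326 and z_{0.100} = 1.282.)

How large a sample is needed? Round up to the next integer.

n = (z_α + z_β)² · σ² / δ²
  = (2.326 + 1.282)² · 108² / 17²
  = 13.0177 · 11664 / 289
  = 525.39
Round up → n = 526.

n = 526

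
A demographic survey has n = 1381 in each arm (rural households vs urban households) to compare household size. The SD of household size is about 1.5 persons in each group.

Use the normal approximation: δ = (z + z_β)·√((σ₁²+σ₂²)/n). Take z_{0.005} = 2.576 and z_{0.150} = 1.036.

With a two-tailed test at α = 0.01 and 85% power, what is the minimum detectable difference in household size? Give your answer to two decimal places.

Minimum detectable difference ≈ 0.21 persons

δ = (z_{α/2} + z_β) · √((σ₁²+σ₂²)/n)
  = (2.576 + 1.036) · √(4.5/1381)
  = 3.612 · √0.00326
  = 3.612 · 0.0571
  = 0.2062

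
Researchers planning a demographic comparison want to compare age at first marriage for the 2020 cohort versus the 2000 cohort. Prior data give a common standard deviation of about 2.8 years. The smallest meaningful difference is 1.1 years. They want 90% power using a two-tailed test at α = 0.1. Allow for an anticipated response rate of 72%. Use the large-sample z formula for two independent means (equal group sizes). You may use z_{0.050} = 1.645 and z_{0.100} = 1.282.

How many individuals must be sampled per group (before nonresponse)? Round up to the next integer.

n = 155 per group

n = (z_{α/2} + z_β)² · (σ₁² + σ₂²) / δ²
  = (1.645 + 1.282)² · (2·2.8² = 15.68) / 1.1²
  = 8.5673 · 15.68 / 1.21
  = 111.02
Adjust for 72% response: 111.02 / 0.72 = 154.20.
Round up → n = 155 per group.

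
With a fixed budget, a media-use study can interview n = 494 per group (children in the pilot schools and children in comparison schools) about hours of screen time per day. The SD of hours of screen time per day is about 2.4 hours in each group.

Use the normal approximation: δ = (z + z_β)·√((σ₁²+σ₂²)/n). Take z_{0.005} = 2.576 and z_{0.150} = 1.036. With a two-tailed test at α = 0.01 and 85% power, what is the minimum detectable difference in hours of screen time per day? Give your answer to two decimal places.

Minimum detectable difference ≈ 0.55 hours

δ = (z_{α/2} + z_β) · √((σ₁²+σ₂²)/n)
  = (2.576 + 1.036) · √(11.52/494)
  = 3.612 · √0.02332
  = 3.612 · 0.1527
  = 0.5516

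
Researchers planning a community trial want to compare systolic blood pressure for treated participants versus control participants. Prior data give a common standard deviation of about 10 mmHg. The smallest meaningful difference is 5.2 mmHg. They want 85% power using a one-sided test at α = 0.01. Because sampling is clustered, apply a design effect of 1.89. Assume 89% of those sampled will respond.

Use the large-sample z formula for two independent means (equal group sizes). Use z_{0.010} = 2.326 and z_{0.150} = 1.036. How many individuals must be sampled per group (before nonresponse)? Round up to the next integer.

n = 178 per group

n = (z_α + z_β)² · (σ₁² + σ₂²) / δ²
  = (2.326 + 1.036)² · (2·10² = 200) / 5.2²
  = 11.3030 · 200 / 27.04
  = 83.60
Design effect: 1.89 × 83.60 = 158.01.
Adjust for 89% response: 158.01 / 0.89 = 177.54.
Round up → n = 178 per group.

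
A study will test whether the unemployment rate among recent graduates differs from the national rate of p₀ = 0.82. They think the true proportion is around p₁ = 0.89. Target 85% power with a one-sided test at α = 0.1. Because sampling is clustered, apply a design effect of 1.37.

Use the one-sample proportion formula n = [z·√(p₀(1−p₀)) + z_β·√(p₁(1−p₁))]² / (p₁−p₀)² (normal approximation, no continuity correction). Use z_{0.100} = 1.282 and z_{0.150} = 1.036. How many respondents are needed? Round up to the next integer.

n = 187

n = [z_α·√(p₀q₀) + z_β·√(p₁q₁)]² / (p₁ − p₀)²
  = [1.282·√(0.82·0.18) + 1.036·√(0.89·0.11)]² / (0.07)²
  = [1.282·0.3842 + 1.036·0.3129]² / 0.0049
  = [0.8167]² / 0.0049
  = 136.12
Design effect: 1.37 × 136.12 = 186.48.
Round up → n = 187.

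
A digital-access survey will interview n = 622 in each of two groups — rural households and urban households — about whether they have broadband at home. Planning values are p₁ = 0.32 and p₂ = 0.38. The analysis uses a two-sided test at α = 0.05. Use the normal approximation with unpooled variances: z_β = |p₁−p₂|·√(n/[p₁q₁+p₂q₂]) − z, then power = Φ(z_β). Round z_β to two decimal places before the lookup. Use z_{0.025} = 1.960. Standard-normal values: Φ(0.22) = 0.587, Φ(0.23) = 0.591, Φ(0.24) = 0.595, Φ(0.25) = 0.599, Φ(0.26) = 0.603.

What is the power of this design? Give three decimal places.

z_β = |p₁−p₂|·√(n/[p₁q₁+p₂q₂]) − z_{α/2}
    = 0.06 · √(622/0.4532) − 1.960
    = 0.06 · 37.0468 − 1.960
    = 2.2228 − 1.960 = 0.2628 → 0.26
Power = Φ(0.26) = 0.603.

Power ≈ 0.603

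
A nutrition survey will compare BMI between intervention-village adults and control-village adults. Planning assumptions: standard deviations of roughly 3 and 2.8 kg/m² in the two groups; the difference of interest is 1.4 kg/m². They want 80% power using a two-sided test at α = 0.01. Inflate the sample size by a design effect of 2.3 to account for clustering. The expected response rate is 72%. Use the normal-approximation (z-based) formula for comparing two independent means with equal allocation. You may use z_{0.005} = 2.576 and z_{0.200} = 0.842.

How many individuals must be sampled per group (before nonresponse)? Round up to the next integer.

n = 321 per group

n = (z_{α/2} + z_β)² · (σ₁² + σ₂²) / δ²
  = (2.576 + 0.842)² · (3² + 2.8² = 16.84) / 1.4²
  = 11.6827 · 16.84 / 1.96
  = 100.38
Design effect: 2.3 × 100.38 = 230.86.
Adjust for 72% response: 230.86 / 0.72 = 320.65.
Round up → n = 321 per group.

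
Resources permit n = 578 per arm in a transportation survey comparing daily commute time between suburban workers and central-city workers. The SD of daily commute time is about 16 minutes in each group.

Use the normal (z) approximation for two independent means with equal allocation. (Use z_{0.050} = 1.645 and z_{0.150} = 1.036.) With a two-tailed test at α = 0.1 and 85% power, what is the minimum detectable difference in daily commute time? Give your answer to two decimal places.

δ = (z_{α/2} + z_β) · √((σ₁²+σ₂²)/n)
  = (1.645 + 1.036) · √(512/578)
  = 2.681 · √0.88581
  = 2.681 · 0.9412
  = 2.5233

Minimum detectable difference ≈ 2.52 minutes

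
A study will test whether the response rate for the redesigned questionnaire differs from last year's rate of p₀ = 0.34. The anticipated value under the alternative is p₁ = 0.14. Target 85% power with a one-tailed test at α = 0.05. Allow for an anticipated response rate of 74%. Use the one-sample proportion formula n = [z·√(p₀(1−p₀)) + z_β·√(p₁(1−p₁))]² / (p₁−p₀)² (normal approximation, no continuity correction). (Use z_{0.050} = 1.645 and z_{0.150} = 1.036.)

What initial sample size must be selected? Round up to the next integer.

n = [z_α·√(p₀q₀) + z_β·√(p₁q₁)]² / (p₁ − p₀)²
  = [1.645·√(0.34·0.66) + 1.036·√(0.14·0.86)]² / (-0.20)²
  = [1.645·0.4737 + 1.036·0.3470]² / 0.0400
  = [1.1387]² / 0.0400
  = 32.42
Adjust for 74% response: 32.42 / 0.74 = 43.81.
Round up → n = 44.

n = 44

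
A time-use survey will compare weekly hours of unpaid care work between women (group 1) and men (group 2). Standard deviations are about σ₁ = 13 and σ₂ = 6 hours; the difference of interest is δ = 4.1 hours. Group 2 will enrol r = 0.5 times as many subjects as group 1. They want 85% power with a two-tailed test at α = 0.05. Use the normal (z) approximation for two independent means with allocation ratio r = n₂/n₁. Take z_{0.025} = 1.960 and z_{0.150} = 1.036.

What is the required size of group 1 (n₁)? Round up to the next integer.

n₁ = (z_{α/2} + z_β)² · (σ₁² + σ₂²/r) / δ²
   = (1.960 + 1.036)² · (13² + 6²/0.5) / 4.1²
   = 8.9760 · (169 + 72) / 16.81
   = 8.9760 · 241 / 16.81
   = 128.69
Round up → n₁ = 129; n₂ = r·n₁ = 0.5 × 129 = 65.

n₁ = 129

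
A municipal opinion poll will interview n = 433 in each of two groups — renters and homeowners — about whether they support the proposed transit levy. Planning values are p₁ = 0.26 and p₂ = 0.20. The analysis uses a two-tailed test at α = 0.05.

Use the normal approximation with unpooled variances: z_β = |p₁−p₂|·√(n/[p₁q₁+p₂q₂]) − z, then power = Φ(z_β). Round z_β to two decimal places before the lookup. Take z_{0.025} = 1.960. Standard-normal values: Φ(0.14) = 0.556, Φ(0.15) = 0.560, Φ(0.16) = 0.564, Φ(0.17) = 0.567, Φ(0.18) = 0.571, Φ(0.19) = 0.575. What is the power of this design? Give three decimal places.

z_β = |p₁−p₂|·√(n/[p₁q₁+p₂q₂]) − z_{α/2}
    = 0.06 · √(433/0.3524) − 1.960
    = 0.06 · 35.0531 − 1.960
    = 2.1032 − 1.960 = 0.1432 → 0.14
Power = Φ(0.14) = 0.556.

Power ≈ 0.556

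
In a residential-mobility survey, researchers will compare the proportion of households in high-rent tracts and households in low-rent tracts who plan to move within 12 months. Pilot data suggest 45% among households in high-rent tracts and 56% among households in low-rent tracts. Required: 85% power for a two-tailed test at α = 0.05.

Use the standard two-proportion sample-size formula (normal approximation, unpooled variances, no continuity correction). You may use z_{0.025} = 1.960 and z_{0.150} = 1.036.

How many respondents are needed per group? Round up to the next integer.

n = (z_{α/2} + z_β)² · [p₁(1−p₁) + p₂(1−p₂)] / (p₁ − p₂)²
  = (1.960 + 1.036)² · (0.45·0.55 + 0.56·0.44) / (-0.11)²
  = (2.996)² · (0.2475 + 0.2464) / 0.0121
  = 8.9760 · 0.4939 / 0.0121
  = 366.38
Round up → n = 367 per group.

n = 367 per group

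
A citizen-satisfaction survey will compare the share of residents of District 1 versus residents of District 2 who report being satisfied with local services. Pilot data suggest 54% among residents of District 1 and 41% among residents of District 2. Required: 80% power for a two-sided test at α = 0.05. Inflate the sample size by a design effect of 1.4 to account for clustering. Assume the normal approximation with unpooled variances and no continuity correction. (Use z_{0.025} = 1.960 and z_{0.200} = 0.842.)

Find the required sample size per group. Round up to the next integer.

n = (z_{α/2} + z_β)² · [p₁(1−p₁) + p₂(1−p₂)] / (p₁ − p₂)²
  = (1.960 + 0.842)² · (0.54·0.46 + 0.41·0.59) / (0.13)²
  = (2.802)² · (0.2484 + 0.2419) / 0.0169
  = 7.8512 · 0.4903 / 0.0169
  = 227.78
Design effect: 1.4 × 227.78 = 318.89.
Round up → n = 319 per group.

n = 319 per group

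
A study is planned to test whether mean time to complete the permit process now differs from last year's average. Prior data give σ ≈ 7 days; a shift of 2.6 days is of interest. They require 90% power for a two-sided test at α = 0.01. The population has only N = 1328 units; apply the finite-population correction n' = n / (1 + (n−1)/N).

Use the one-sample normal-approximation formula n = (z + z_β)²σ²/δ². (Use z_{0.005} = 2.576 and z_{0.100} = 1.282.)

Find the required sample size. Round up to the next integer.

n = 100

n = (z_{α/2} + z_β)² · σ² / δ²
  = (2.576 + 1.282)² · 7² / 2.6²
  = 14.8842 · 49 / 6.76
  = 107.89
Finite-population correction (N = 1328): 107.89 / (1 + (107.89 − 1)/1328) = 99.85.
Round up → n = 100.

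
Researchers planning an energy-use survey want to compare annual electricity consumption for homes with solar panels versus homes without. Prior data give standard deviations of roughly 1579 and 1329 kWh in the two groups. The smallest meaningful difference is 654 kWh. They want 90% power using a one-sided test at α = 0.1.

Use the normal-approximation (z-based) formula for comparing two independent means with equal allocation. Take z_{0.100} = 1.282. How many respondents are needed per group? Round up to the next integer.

n = 66 per group

n = (z_α + z_β)² · (σ₁² + σ₂²) / δ²
  = (1.282 + 1.282)² · (1579² + 1329² = 4259482) / 654²
  = 6.5741 · 4259482 / 427716
  = 65.47
Round up → n = 66 per group.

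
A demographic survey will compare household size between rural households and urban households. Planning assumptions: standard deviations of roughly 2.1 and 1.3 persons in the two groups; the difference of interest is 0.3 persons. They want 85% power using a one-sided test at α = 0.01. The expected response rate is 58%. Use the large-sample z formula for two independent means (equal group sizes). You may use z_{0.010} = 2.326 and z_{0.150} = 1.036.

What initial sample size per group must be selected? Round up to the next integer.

n = 1321 per group

n = (z_α + z_β)² · (σ₁² + σ₂²) / δ²
  = (2.326 + 1.036)² · (2.1² + 1.3² = 6.1) / 0.3²
  = 11.3030 · 6.1 / 0.09
  = 766.10
Adjust for 58% response: 766.10 / 0.58 = 1320.85.
Round up → n = 1321 per group.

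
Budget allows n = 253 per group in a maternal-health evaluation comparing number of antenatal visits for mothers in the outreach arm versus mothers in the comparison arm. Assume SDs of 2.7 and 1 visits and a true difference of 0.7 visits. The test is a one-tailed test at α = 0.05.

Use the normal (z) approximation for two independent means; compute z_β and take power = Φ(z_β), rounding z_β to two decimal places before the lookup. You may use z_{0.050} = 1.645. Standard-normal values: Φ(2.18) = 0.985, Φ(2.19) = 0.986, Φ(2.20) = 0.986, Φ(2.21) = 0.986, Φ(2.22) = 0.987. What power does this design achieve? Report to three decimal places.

z_β = δ·√(n/(σ₁²+σ₂²)) − z_α
    = 0.7 · √(253/8.29) − 1.645
    = 0.7 · 5.52437 − 1.645
    = 3.8671 − 1.645 = 2.2221 → 2.22
Power = Φ(2.22) = 0.987.

Power ≈ 0.987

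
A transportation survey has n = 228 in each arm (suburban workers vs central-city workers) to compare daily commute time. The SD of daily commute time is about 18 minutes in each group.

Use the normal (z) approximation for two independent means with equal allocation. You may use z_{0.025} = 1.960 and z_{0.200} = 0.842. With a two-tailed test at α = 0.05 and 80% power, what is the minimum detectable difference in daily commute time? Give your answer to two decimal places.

Minimum detectable difference ≈ 4.72 minutes

δ = (z_{α/2} + z_β) · √((σ₁²+σ₂²)/n)
  = (1.960 + 0.842) · √(648/228)
  = 2.802 · √2.8421
  = 2.802 · 1.6859
  = 4.7238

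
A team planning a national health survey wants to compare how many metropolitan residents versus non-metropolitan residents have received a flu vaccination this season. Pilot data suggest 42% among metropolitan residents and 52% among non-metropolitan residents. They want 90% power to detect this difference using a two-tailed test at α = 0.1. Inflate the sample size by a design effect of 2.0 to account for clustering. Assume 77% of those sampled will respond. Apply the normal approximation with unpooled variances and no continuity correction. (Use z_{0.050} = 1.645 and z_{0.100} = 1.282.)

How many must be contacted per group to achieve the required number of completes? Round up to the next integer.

n = (z_{α/2} + z_β)² · [p₁(1−p₁) + p₂(1−p₂)] / (p₁ − p₂)²
  = (1.645 + 1.282)² · (0.42·0.58 + 0.52·0.48) / (-0.10)²
  = (2.927)² · (0.2436 + 0.2496) / 0.0100
  = 8.5673 · 0.4932 / 0.0100
  = 422.54
Design effect: 2.0 × 422.54 = 845.08.
Adjust for 77% response: 845.08 / 0.77 = 1097.51.
Round up → n = 1098 per group.

n = 1098 per group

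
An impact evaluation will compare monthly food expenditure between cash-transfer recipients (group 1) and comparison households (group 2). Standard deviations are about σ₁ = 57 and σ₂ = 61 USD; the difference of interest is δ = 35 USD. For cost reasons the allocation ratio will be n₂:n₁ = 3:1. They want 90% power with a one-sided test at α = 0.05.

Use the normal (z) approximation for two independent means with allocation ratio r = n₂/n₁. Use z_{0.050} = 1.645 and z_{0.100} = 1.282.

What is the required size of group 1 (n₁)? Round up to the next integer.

n₁ = 32

n₁ = (z_α + z_β)² · (σ₁² + σ₂²/r) / δ²
   = (1.645 + 1.282)² · (57² + 61²/3) / 35²
   = 8.5673 · (3249 + 1240.3) / 1225
   = 8.5673 · 4489.3 / 1225
   = 31.40
Round up → n₁ = 32; n₂ = r·n₁ = 3 × 32 = 96.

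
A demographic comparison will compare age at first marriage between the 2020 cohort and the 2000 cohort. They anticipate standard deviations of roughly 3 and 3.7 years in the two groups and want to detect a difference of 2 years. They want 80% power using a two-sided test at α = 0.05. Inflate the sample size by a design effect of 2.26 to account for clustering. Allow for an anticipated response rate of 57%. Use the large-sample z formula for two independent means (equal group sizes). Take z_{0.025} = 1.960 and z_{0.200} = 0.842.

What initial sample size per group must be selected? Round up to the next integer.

n = 177 per group

n = (z_{α/2} + z_β)² · (σ₁² + σ₂²) / δ²
  = (1.960 + 0.842)² · (3² + 3.7² = 22.69) / 2²
  = 7.8512 · 22.69 / 4
  = 44.54
Design effect: 2.26 × 44.54 = 100.65.
Adjust for 57% response: 100.65 / 0.57 = 176.58.
Round up → n = 177 per group.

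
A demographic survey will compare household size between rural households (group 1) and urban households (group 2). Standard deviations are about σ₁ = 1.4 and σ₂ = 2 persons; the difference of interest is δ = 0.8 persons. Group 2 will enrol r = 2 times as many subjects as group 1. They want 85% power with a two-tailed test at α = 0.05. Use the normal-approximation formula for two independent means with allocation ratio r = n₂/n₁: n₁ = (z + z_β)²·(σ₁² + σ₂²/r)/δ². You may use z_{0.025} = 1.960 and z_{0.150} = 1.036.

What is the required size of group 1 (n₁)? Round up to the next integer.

n₁ = 56

n₁ = (z_{α/2} + z_β)² · (σ₁² + σ₂²/r) / δ²
   = (1.960 + 1.036)² · (1.4² + 2²/2) / 0.8²
   = 8.9760 · (1.96 + 2) / 0.64
   = 8.9760 · 3.96 / 0.64
   = 55.54
Round up → n₁ = 56; n₂ = r·n₁ = 2 × 56 = 112.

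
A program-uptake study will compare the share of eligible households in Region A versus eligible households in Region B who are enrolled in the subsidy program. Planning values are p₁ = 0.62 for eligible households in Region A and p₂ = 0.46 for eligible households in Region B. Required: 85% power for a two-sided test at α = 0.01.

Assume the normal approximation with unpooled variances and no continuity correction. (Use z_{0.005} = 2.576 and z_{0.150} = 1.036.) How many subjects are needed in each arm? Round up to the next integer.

n = (z_{α/2} + z_β)² · [p₁(1−p₁) + p₂(1−p₂)] / (p₁ − p₂)²
  = (2.576 + 1.036)² · (0.62·0.38 + 0.46·0.54) / (0.16)²
  = (3.612)² · (0.2356 + 0.2484) / 0.0256
  = 13.0465 · 0.4840 / 0.0256
  = 246.66
Round up → n = 247 per group.

n = 247 per group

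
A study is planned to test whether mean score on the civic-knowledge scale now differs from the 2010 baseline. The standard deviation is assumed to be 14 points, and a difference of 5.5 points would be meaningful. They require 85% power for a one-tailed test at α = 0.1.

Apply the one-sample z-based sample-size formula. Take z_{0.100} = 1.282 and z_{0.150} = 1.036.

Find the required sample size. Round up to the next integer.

n = (z_α + z_β)² · σ² / δ²
  = (1.282 + 1.036)² · 14² / 5.5²
  = 5.3731 · 196 / 30.25
  = 34.81
Round up → n = 35.

n = 35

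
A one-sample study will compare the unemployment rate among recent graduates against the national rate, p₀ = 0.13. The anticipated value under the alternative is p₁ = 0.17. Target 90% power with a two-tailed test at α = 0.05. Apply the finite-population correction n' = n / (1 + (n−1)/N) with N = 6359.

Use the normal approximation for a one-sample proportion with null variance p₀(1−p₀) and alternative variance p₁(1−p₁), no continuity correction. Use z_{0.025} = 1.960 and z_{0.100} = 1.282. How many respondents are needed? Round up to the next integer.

n = 722

n = [z_{α/2}·√(p₀q₀) + z_β·√(p₁q₁)]² / (p₁ − p₀)²
  = [1.960·√(0.13·0.87) + 1.282·√(0.17·0.83)]² / (0.04)²
  = [1.960·0.3363 + 1.282·0.3756]² / 0.0016
  = [1.1407]² / 0.0016
  = 813.27
Finite-population correction (N = 6359): 813.27 / (1 + (813.27 − 1)/6359) = 721.15.
Round up → n = 722.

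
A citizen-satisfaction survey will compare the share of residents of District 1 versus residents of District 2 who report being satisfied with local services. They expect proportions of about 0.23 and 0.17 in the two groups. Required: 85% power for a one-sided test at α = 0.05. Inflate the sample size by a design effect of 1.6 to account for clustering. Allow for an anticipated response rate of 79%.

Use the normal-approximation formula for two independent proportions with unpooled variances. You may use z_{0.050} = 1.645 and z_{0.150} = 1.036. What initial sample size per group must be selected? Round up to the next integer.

n = 1287 per group

n = (z_α + z_β)² · [p₁(1−p₁) + p₂(1−p₂)] / (p₁ − p₂)²
  = (1.645 + 1.036)² · (0.23·0.77 + 0.17·0.83) / (0.06)²
  = (2.681)² · (0.1771 + 0.1411) / 0.0036
  = 7.1878 · 0.3182 / 0.0036
  = 635.32
Design effect: 1.6 × 635.32 = 1016.51.
Adjust for 79% response: 1016.51 / 0.79 = 1286.72.
Round up → n = 1287 per group.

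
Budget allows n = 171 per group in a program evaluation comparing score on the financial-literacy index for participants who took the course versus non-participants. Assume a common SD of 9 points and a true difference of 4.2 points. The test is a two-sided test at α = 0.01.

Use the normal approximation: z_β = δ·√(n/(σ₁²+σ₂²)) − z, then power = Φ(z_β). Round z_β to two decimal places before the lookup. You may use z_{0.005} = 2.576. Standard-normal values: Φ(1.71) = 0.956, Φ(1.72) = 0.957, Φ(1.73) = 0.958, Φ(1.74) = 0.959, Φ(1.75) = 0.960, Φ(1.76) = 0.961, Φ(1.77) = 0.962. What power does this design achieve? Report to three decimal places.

z_β = δ·√(n/(σ₁²+σ₂²)) − z_{α/2}
    = 4.2 · √(171/162) − 2.576
    = 4.2 · 1.02740 − 2.576
    = 4.3151 − 2.576 = 1.7391 → 1.74
Power = Φ(1.74) = 0.959.

Power ≈ 0.959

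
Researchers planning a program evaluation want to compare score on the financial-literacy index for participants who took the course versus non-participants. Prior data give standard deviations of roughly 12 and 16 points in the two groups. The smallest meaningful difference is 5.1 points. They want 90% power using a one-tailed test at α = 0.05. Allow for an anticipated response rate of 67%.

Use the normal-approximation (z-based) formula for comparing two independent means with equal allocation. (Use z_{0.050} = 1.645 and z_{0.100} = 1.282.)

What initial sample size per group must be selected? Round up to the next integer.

n = (z_α + z_β)² · (σ₁² + σ₂²) / δ²
  = (1.645 + 1.282)² · (12² + 16² = 400) / 5.1²
  = 8.5673 · 400 / 26.01
  = 131.75
Adjust for 67% response: 131.75 / 0.67 = 196.65.
Round up → n = 197 per group.

n = 197 per group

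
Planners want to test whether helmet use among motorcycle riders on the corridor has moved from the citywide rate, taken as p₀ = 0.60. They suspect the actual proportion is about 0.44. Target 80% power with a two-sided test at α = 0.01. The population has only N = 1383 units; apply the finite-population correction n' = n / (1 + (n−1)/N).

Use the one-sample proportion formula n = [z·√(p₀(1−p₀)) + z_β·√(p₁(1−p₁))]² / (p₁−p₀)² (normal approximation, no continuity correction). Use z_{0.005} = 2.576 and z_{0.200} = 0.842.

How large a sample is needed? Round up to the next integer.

n = 103

n = [z_{α/2}·√(p₀q₀) + z_β·√(p₁q₁)]² / (p₁ − p₀)²
  = [2.576·√(0.60·0.40) + 0.842·√(0.44·0.56)]² / (-0.16)²
  = [2.576·0.4899 + 0.842·0.4964]² / 0.0256
  = [1.6799]² / 0.0256
  = 110.24
Finite-population correction (N = 1383): 110.24 / (1 + (110.24 − 1)/1383) = 102.17.
Round up → n = 103.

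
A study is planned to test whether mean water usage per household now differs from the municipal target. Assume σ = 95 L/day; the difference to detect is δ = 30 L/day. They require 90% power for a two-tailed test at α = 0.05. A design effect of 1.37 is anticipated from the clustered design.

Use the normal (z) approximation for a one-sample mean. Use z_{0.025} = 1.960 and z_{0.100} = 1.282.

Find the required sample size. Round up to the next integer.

n = 145

n = (z_{α/2} + z_β)² · σ² / δ²
  = (1.960 + 1.282)² · 95² / 30²
  = 10.5106 · 9025 / 900
  = 105.40
Design effect: 1.37 × 105.40 = 144.39.
Round up → n = 145.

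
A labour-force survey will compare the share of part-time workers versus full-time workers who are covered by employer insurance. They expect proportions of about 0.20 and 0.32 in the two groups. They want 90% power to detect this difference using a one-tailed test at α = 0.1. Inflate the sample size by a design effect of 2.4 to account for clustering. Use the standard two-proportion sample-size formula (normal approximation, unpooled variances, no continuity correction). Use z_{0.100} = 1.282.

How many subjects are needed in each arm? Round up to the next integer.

n = (z_α + z_β)² · [p₁(1−p₁) + p₂(1−p₂)] / (p₁ − p₂)²
  = (1.282 + 1.282)² · (0.20·0.80 + 0.32·0.68) / (-0.12)²
  = (2.564)² · (0.1600 + 0.2176) / 0.0144
  = 6.5741 · 0.3776 / 0.0144
  = 172.39
Design effect: 2.4 × 172.39 = 413.73.
Round up → n = 414 per group.

n = 414 per group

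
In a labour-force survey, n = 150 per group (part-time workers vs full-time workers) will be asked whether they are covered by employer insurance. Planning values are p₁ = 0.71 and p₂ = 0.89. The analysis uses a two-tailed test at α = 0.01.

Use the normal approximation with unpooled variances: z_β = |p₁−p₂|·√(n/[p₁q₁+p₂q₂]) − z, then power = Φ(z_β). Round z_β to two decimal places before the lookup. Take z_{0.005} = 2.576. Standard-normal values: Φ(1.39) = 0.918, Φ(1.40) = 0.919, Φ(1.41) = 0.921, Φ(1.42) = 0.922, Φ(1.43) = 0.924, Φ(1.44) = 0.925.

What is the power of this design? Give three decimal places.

Power ≈ 0.922

z_β = |p₁−p₂|·√(n/[p₁q₁+p₂q₂]) − z_{α/2}
    = 0.18 · √(150/0.3038) − 2.576
    = 0.18 · 22.2204 − 2.576
    = 3.9997 − 2.576 = 1.4237 → 1.42
Power = Φ(1.42) = 0.922.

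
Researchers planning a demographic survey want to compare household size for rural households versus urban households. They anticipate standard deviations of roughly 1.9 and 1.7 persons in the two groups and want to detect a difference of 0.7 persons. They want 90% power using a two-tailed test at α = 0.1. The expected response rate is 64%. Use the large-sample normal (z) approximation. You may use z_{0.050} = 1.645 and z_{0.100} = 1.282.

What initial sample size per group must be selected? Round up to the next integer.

n = (z_{α/2} + z_β)² · (σ₁² + σ₂²) / δ²
  = (1.645 + 1.282)² · (1.9² + 1.7² = 6.5) / 0.7²
  = 8.5673 · 6.5 / 0.49
  = 113.65
Adjust for 64% response: 113.65 / 0.64 = 177.58.
Round up → n = 178 per group.

n = 178 per group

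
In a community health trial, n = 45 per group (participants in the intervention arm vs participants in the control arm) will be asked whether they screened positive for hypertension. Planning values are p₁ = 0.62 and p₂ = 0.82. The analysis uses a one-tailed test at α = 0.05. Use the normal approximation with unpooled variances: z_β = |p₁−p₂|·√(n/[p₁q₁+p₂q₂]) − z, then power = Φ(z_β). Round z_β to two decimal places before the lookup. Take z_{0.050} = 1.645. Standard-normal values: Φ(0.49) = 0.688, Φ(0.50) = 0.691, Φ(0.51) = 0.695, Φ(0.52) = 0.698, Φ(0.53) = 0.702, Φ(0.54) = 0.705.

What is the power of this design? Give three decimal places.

Power ≈ 0.698

z_β = |p₁−p₂|·√(n/[p₁q₁+p₂q₂]) − z_α
    = 0.20 · √(45/0.3832) − 1.645
    = 0.20 · 10.8366 − 1.645
    = 2.1673 − 1.645 = 0.5223 → 0.52
Power = Φ(0.52) = 0.698.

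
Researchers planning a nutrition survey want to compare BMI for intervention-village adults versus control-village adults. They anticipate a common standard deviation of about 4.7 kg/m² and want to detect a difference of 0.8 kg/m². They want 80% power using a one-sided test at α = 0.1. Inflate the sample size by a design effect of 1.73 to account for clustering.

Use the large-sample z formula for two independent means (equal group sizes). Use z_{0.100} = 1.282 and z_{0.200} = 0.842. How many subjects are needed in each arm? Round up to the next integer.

n = (z_α + z_β)² · (σ₁² + σ₂²) / δ²
  = (1.282 + 0.842)² · (2·4.7² = 44.18) / 0.8²
  = 4.5114 · 44.18 / 0.64
  = 311.43
Design effect: 1.73 × 311.43 = 538.77.
Round up → n = 539 per group.

n = 539 per group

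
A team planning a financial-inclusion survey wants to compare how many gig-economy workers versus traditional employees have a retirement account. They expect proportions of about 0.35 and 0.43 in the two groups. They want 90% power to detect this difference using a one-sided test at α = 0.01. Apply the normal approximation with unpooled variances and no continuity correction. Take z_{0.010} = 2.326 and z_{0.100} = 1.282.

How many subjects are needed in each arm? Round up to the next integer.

n = (z_α + z_β)² · [p₁(1−p₁) + p₂(1−p₂)] / (p₁ − p₂)²
  = (2.326 + 1.282)² · (0.35·0.65 + 0.43·0.57) / (-0.08)²
  = (3.608)² · (0.2275 + 0.2451) / 0.0064
  = 13.0177 · 0.4726 / 0.0064
  = 961.27
Round up → n = 962 per group.

n = 962 per group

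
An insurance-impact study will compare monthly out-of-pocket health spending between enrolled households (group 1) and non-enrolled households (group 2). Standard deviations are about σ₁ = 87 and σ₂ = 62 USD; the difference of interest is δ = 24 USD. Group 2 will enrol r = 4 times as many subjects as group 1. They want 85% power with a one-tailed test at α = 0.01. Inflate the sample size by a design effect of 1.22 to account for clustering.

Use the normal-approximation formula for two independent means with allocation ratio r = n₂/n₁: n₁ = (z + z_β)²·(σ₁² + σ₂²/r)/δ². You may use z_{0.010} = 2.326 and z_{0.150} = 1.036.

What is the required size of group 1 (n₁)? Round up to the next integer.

n₁ = 205

n₁ = (z_α + z_β)² · (σ₁² + σ₂²/r) / δ²
   = (2.326 + 1.036)² · (87² + 62²/4) / 24²
   = 11.3030 · (7569 + 961) / 576
   = 11.3030 · 8530 / 576
   = 167.39
Design effect: 1.22 × 167.39 = 204.21.
Round up → n₁ = 205; n₂ = r·n₁ = 4 × 205 = 820.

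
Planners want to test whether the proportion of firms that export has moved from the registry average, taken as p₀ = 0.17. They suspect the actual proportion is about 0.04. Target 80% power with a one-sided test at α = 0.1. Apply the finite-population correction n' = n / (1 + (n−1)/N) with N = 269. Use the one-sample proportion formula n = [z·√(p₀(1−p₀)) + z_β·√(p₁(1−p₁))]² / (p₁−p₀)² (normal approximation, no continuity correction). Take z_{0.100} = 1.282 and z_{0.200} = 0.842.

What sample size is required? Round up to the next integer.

n = [z_α·√(p₀q₀) + z_β·√(p₁q₁)]² / (p₁ − p₀)²
  = [1.282·√(0.17·0.83) + 0.842·√(0.04·0.96)]² / (-0.13)²
  = [1.282·0.3756 + 0.842·0.1960]² / 0.0169
  = [0.6466]² / 0.0169
  = 24.74
Finite-population correction (N = 269): 24.74 / (1 + (24.74 − 1)/269) = 22.73.
Round up → n = 23.

n = 23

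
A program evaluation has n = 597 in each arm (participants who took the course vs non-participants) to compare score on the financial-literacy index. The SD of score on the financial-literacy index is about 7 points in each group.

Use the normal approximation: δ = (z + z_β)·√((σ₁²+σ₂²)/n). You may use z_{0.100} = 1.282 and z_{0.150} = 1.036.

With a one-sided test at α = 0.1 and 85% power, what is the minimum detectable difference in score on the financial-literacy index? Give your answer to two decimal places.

δ = (z_α + z_β) · √((σ₁²+σ₂²)/n)
  = (1.282 + 1.036) · √(98/597)
  = 2.318 · √0.16415
  = 2.318 · 0.4052
  = 0.9392

Minimum detectable difference ≈ 0.94 points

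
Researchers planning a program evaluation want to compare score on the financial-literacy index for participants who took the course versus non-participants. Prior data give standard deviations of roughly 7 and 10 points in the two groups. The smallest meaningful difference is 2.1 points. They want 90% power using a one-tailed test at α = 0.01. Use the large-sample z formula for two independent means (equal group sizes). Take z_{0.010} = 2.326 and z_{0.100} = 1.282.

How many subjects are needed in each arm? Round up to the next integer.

n = 440 per group

n = (z_α + z_β)² · (σ₁² + σ₂²) / δ²
  = (2.326 + 1.282)² · (7² + 10² = 149) / 2.1²
  = 13.0177 · 149 / 4.41
  = 439.83
Round up → n = 440 per group.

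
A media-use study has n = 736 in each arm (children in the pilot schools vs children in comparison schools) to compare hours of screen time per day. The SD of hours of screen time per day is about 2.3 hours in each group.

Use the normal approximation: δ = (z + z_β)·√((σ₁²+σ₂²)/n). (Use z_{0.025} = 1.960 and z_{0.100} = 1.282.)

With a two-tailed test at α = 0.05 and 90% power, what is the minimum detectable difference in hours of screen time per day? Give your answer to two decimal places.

Minimum detectable difference ≈ 0.39 hours

δ = (z_{α/2} + z_β) · √((σ₁²+σ₂²)/n)
  = (1.960 + 1.282) · √(10.58/736)
  = 3.242 · √0.01437
  = 3.242 · 0.1199
  = 0.3887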